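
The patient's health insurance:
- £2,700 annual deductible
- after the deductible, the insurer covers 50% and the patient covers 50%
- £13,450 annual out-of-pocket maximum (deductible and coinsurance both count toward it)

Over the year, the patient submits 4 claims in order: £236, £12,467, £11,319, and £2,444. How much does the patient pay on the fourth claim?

£89

Bill 1, £236: entire amount goes to the deductible. Patient owes £236 (running OOP £236).
Bill 2, £12,467: deductible takes £2,464, £10,003 remains; patient's 50% is £5,001.50. Patient pays £7,465.50; OOP now £7,701.50.
Bill 3, £11,319: deductible already satisfied, so patient's share is 50% × £11,319 = £5,659.50. Patient owes £5,659.50 (running OOP £13,361).
Bill 4, £2,444: deductible already satisfied, so patient's share is 50% × £2,444 = £1,222. OOP would hit £14,583 > £13,450, so the cap limits the patient to £13,450 − £13,361 = £89.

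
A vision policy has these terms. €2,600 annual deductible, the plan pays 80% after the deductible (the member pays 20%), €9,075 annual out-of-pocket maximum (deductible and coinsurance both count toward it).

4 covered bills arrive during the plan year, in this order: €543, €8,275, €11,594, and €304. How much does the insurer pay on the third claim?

€9,275.20

Bill 1, €543: fully absorbed by the deductible. Cost to member: €543. OOP to date €543. Plan pays €543 − €543 = €0.
Bill 2, €8,275: €2,057 finishes the deductible; €6,218 goes to coinsurance; 20% of €6,218 = €1,243.60. Cost to member: €3,300.60. OOP to date €3,843.60. Plan pays €8,275 − €3,300.60 = €4,974.40.
Bill 3, €11,594: deductible already satisfied, so member's share is 20% × €11,594 = €2,318.80. Cost to member: €2,318.80. OOP to date €6,162.40. Plan pays €11,594 − €2,318.80 = €9,275.20.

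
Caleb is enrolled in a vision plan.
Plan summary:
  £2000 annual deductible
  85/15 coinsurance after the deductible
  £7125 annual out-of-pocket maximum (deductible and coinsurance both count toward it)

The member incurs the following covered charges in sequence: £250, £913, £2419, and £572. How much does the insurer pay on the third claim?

Bill 1, £250: all of it applies to the deductible. Cost to member: £250. OOP to date £250. Insurer: £250 − £250 = £0.
Bill 2, £913: entire amount goes to the deductible. Cost to member: £913. OOP to date £1163. Insurer: £913 − £913 = £0.
Bill 3, £2419: deductible takes £837, £1582 remains; coinsurance £1582 × 15% = £237.30. Member pays £1074.30; OOP now £2237.30. Plan pays £2419 − £1074.30 = £1344.70.

£1344.70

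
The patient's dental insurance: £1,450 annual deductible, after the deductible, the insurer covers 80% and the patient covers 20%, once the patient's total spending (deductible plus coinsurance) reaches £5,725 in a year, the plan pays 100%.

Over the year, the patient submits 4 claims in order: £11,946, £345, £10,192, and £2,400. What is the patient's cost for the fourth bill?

Bill 1, £11,946: £1,450 to deductible, leaving £10,496; 20% of £10,496 = £2,099.20. Cost to patient: £3,549.20. OOP to date £3,549.20.
Bill 2, £345: deductible met; 20% of £345 = £69. Patient pays £69; OOP now £3,618.20.
Bill 3, £10,192: deductible met; 20% of £10,192 = £2,038.40. Patient owes £2,038.40 (running OOP £5,656.60).
Bill 4, £2,400: deductible already satisfied, so patient's share is 20% × £2,400 = £480. Adding that to £5,656.60 gives £6,136.60, past the £5,725 cap; patient pays only £5,725 − £5,656.60 = £68.40.

£68.40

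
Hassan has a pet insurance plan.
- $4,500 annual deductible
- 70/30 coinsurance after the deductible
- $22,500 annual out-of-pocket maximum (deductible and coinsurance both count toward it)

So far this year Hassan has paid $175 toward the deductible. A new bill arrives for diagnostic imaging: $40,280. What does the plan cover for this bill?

$25,168.50

Remaining deductible: $4,500 − $175 = $4,325.
That leaves $40,280 − $4,325 = $35,955 for coinsurance.
30% of $35,955 = $10,786.50 falls to the owner.
So the owner owes $4,325 + $10,786.50 = $15,111.50 before any cap.
Year-to-date out-of-pocket becomes $175 + $15,111.50 = $15,286.50, still under the $22,500 maximum, so no cap applies.
Insurer pays the balance: $40,280 − $15,111.50 = $25,168.50.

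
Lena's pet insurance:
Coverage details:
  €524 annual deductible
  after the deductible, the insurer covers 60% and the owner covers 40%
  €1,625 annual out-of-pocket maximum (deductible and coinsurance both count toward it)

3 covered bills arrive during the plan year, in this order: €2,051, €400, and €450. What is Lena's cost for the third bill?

Claim 1 — €2,051: €524 to deductible, leaving €1,527; coinsurance €1,527 × 40% = €610.80. Cost to owner: €1,134.80. OOP to date €1,134.80.
Claim 2 — €400: deductible already satisfied, so owner's share is 40% × €400 = €160. Owner owes €160 (running OOP €1,294.80).
Claim 3 — €450: deductible met; 40% of €450 = €180. Cost to owner: €180. OOP to date €1,474.80.

€180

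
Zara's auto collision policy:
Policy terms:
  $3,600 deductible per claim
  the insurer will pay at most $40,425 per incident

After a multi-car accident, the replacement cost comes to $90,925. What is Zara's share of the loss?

$50,500

Less the $3,600 deductible: $90,925 − $3,600 = $87,325.
$87,325 exceeds the $40,425 limit, so the insurer pays the limit: $40,425.
Driver's share is the uncovered remainder: $90,925 − $40,425 = $50,500.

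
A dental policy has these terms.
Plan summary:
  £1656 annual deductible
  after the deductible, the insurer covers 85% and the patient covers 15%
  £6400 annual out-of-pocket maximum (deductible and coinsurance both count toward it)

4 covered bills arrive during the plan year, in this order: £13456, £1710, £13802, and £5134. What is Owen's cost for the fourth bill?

#1 (£13456): £1656 to deductible, leaving £11800; patient's 15% is £1770. Cost to patient: £3426. OOP to date £3426.
#2 (£1710): 15% coinsurance on £1710 = £256.50. Patient owes £256.50 (running OOP £3682.50).
#3 (£13802): deductible already satisfied, so patient's share is 15% × £13802 = £2070.30. Patient pays £2070.30; OOP now £5752.80.
#4 (£5134): deductible already satisfied, so patient's share is 15% × £5134 = £770.10. Adding that to £5752.80 gives £6522.90, past the £6400 cap; patient pays only £6400 − £5752.80 = £647.20.

£647.20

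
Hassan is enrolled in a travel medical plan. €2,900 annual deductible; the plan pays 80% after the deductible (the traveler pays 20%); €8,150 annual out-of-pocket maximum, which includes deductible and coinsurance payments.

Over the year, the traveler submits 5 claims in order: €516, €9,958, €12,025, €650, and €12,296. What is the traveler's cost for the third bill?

Bill 1, €516: entire amount goes to the deductible. Traveler owes €516 (running OOP €516).
Bill 2, €9,958: deductible takes €2,384, €7,574 remains; traveler's 20% is €1,514.80. Traveler owes €3,898.80 (running OOP €4,414.80).
Bill 3, €12,025: deductible already satisfied, so traveler's share is 20% × €12,025 = €2,405. Traveler pays €2,405; OOP now €6,819.80.

€2,405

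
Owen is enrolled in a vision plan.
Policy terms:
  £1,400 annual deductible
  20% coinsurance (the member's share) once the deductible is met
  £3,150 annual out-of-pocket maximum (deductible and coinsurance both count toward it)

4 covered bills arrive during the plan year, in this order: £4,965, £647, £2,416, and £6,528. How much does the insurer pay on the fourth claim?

£6,103.60

Claim 1 (£4,965): deductible takes £1,400, £3,565 remains; coinsurance £3,565 × 20% = £713. Member owes £2,113 (running OOP £2,113). Insurer: £4,965 − £2,113 = £2,852.
Claim 2 (£647): deductible already satisfied, so member's share is 20% × £647 = £129.40. Cost to member: £129.40. OOP to date £2,242.40. Insurer: £647 − £129.40 = £517.60.
Claim 3 (£2,416): deductible met; 20% of £2,416 = £483.20. Member owes £483.20 (running OOP £2,725.60). Insurer: £2,416 − £483.20 = £1,932.80.
Claim 4 (£6,528): 20% coinsurance on £6,528 = £1,305.60. OOP would hit £4,031.20 > £3,150, so the cap limits the member to £3,150 − £2,725.60 = £424.40. Insurer: £6,528 − £424.40 = £6,103.60.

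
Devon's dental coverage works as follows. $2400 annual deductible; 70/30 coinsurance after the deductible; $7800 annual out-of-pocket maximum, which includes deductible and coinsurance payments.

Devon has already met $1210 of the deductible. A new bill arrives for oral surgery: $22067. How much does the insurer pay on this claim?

$15477

$1210 of the $2400 deductible is already met, leaving $1190.
The remaining $20877 (= $22067 − $1190) moves to coinsurance.
Patient's 30% share of $20877 is $6263.10.
That puts the patient's cost at $1190 + $6263.10 = $7453.10 before any cap.
That would bring total out-of-pocket to $8663.10, past the $7800 cap. The patient is capped at $7800 − $1210 = $6590 on this claim.
The insurer covers the remainder: $22067 − $6590 = $15477.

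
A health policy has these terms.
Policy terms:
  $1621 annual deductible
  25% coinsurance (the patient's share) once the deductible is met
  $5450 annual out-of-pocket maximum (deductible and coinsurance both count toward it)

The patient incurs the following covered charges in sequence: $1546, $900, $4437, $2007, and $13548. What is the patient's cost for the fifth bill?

Claim 1 ($1546): fully absorbed by the deductible. Patient pays $1546; OOP now $1546.
Claim 2 ($900): $75 to deductible, leaving $825; coinsurance $825 × 25% = $206.25. Patient pays $281.25; OOP now $1827.25.
Claim 3 ($4437): deductible already satisfied, so patient's share is 25% × $4437 = $1109.25. Cost to patient: $1109.25. OOP to date $2936.50.
Claim 4 ($2007): deductible met; 25% of $2007 = $501.75. Patient pays $501.75; OOP now $3438.25.
Claim 5 ($13548): deductible already satisfied, so patient's share is 25% × $13548 = $3387. Adding that to $3438.25 gives $6825.25, past the $5450 cap; patient pays only $5450 − $3438.25 = $2011.75.

$2011.75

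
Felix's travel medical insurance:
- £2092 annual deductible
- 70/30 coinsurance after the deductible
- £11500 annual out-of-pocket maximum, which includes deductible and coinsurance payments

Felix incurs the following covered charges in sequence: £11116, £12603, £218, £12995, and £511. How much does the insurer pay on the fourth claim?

£10140.50

Claim 1 — £11116: £2092 to deductible, leaving £9024; 30% of £9024 = £2707.20. Traveler owes £4799.20 (running OOP £4799.20). Insurer: £11116 − £4799.20 = £6316.80.
Claim 2 — £12603: deductible met; 30% of £12603 = £3780.90. Traveler owes £3780.90 (running OOP £8580.10). Insurer: £12603 − £3780.90 = £8822.10.
Claim 3 — £218: deductible already satisfied, so traveler's share is 30% × £218 = £65.40. Traveler pays £65.40; OOP now £8645.50. Insurer: £218 − £65.40 = £152.60.
Claim 4 — £12995: deductible met; 30% of £12995 = £3898.50. That would push OOP to £12544, over the £11500 cap, so traveler pays £11500 − £8645.50 = £2854.50. Insurer: £12995 − £2854.50 = £10140.50.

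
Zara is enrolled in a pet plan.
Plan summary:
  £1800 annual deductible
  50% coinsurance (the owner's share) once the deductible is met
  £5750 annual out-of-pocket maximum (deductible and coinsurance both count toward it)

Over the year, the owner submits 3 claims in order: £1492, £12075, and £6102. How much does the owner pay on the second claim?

#1 (£1492): all of it applies to the deductible. Owner pays £1492; OOP now £1492.
#2 (£12075): £308 finishes the deductible; £11767 goes to coinsurance; owner's 50% is £5883.50. Claim cost before the cap: £308 + £5883.50 = £6191.50. Adding that to £1492 gives £7683.50, past the £5750 cap; owner pays only £5750 − £1492 = £4258.

£4258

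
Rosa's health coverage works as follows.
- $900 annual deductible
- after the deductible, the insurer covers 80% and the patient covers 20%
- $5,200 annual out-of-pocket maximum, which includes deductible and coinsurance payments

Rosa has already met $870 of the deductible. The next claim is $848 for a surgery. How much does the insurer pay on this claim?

Deductible still to meet: $900 − $870 = $30.
That leaves $848 − $30 = $818 for coinsurance.
Coinsurance: $818 × 20% = $163.60.
Patient responsibility before any cap: $30 + $163.60 = $193.60.
Year-to-date out-of-pocket becomes $870 + $193.60 = $1,063.60, still under the $5,200 maximum, so no cap applies.
The insurer covers the remainder: $848 − $193.60 = $654.40.

$654.40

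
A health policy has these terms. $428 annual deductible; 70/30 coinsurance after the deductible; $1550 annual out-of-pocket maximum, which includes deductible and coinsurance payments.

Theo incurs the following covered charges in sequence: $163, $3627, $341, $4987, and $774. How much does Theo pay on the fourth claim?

Claim 1 — $163: all of it applies to the deductible. Patient pays $163; OOP now $163.
Claim 2 — $3627: $265 finishes the deductible; $3362 goes to coinsurance; patient's 30% is $1008.60. Patient pays $1273.60; OOP now $1436.60.
Claim 3 — $341: deductible already satisfied, so patient's share is 30% × $341 = $102.30. Cost to patient: $102.30. OOP to date $1538.90.
Claim 4 — $4987: deductible already satisfied, so patient's share is 30% × $4987 = $1496.10. Adding that to $1538.90 gives $3035, past the $1550 cap; patient pays only $1550 − $1538.90 = $11.10.

$11.10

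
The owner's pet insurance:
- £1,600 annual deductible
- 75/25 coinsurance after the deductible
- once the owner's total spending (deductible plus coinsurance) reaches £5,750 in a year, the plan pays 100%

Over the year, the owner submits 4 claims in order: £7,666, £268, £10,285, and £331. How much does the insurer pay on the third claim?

£7,718.50

#1 (£7,666): £1,600 finishes the deductible; £6,066 goes to coinsurance; 25% of £6,066 = £1,516.50. Owner owes £3,116.50 (running OOP £3,116.50). Plan pays £7,666 − £3,116.50 = £4,549.50.
#2 (£268): 25% coinsurance on £268 = £67. Owner owes £67 (running OOP £3,183.50). Insurer: £268 − £67 = £201.
#3 (£10,285): deductible met; 25% of £10,285 = £2,571.25. That would push OOP to £5,754.75, over the £5,750 cap, so owner pays £5,750 − £3,183.50 = £2,566.50. Insurer: £10,285 − £2,566.50 = £7,718.50.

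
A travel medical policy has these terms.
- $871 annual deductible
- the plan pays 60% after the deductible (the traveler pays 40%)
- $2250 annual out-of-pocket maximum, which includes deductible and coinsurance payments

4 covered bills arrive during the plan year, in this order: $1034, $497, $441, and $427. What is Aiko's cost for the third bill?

$176.40

Claim 1 — $1034: $871 finishes the deductible; $163 goes to coinsurance; coinsurance $163 × 40% = $65.20. Cost to traveler: $936.20. OOP to date $936.20.
Claim 2 — $497: deductible already satisfied, so traveler's share is 40% × $497 = $198.80. Traveler owes $198.80 (running OOP $1135).
Claim 3 — $441: deductible already satisfied, so traveler's share is 40% × $441 = $176.40. Traveler pays $176.40; OOP now $1311.40.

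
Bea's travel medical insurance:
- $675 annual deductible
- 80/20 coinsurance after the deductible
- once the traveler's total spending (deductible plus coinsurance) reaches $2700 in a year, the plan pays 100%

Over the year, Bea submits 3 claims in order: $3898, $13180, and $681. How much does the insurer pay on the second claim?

$11799.60

Claim 1 ($3898): $675 to deductible, leaving $3223; coinsurance $3223 × 20% = $644.60. Traveler owes $1319.60 (running OOP $1319.60). Plan pays $3898 − $1319.60 = $2578.40.
Claim 2 ($13180): deductible met; 20% of $13180 = $2636. That would push OOP to $3955.60, over the $2700 cap, so traveler pays $2700 − $1319.60 = $1380.40. Plan pays $13180 − $1380.40 = $11799.60.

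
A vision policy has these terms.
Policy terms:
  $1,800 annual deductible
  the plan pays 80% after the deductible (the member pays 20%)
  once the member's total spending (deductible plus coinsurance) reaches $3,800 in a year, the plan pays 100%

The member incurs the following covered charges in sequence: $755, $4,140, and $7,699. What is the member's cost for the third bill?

$1,381

#1 ($755): all of it applies to the deductible. Cost to member: $755. OOP to date $755.
#2 ($4,140): $1,045 to deductible, leaving $3,095; coinsurance $3,095 × 20% = $619. Cost to member: $1,664. OOP to date $2,419.
#3 ($7,699): 20% coinsurance on $7,699 = $1,539.80. OOP would hit $3,958.80 > $3,800, so the cap limits the member to $3,800 − $2,419 = $1,381.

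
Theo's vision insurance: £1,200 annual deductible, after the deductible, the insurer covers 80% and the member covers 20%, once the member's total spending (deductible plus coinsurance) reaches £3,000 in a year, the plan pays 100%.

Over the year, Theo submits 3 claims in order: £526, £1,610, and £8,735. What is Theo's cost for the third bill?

Claim 1 — £526: entire amount goes to the deductible. Member pays £526; OOP now £526.
Claim 2 — £1,610: deductible takes £674, £936 remains; 20% of £936 = £187.20. Member pays £861.20; OOP now £1,387.20.
Claim 3 — £8,735: 20% coinsurance on £8,735 = £1,747. Adding that to £1,387.20 gives £3,134.20, past the £3,000 cap; member pays only £3,000 − £1,387.20 = £1,612.80.

£1,612.80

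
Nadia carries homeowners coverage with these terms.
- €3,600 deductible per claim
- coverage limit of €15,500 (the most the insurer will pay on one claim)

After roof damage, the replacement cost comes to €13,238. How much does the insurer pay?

Less the €3,600 deductible: €13,238 − €3,600 = €9,638.
€9,638 ≤ €15,500, so the limit doesn't bind; insurer pays €9,638.

€9,638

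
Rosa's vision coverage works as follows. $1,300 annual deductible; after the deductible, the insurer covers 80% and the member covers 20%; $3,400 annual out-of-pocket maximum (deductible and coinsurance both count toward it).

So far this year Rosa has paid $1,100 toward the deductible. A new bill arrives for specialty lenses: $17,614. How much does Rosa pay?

$1,100 of the $1,300 deductible is already met, leaving $200.
That leaves $17,614 − $200 = $17,414 for coinsurance.
Member's 20% share of $17,414 is $3,482.80.
Member responsibility before any cap: $200 + $3,482.80 = $3,682.80.
Year-to-date out-of-pocket would reach $1,100 + $3,682.80 = $4,782.80, above the $3,400 maximum, so the member pays only $3,400 − $1,100 = $2,300.

$2,300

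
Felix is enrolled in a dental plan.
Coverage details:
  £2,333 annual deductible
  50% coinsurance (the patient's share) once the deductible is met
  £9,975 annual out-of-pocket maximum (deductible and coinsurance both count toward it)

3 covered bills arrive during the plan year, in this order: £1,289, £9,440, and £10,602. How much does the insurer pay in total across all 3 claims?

£11,356

#1 (£1,289): entire amount goes to the deductible. Cost to patient: £1,289. OOP to date £1,289. Plan pays £1,289 − £1,289 = £0.
#2 (£9,440): £1,044 finishes the deductible; £8,396 goes to coinsurance; 50% of £8,396 = £4,198. Cost to patient: £5,242. OOP to date £6,531. Plan pays £9,440 − £5,242 = £4,198.
#3 (£10,602): deductible met; 50% of £10,602 = £5,301. OOP would hit £11,832 > £9,975, so the cap limits the patient to £9,975 − £6,531 = £3,444. Plan pays £10,602 − £3,444 = £7,158.
Insurer total: £0 + £4,198 + £7,158 = £11,356.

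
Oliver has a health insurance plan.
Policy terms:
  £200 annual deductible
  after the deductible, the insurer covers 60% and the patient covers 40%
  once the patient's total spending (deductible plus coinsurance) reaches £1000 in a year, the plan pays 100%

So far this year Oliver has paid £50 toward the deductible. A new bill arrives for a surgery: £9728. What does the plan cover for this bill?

Remaining deductible: £200 − £50 = £150.
After the £150 deductible portion, £9728 − £150 = £9578 is subject to coinsurance.
Coinsurance: £9578 × 40% = £3831.20.
Patient responsibility before any cap: £150 + £3831.20 = £3981.20.
That would bring total out-of-pocket to £4031.20, past the £1000 cap. The patient is capped at £1000 − £50 = £950 on this claim.
The plan picks up £9728 − £950 = £8778.

£8778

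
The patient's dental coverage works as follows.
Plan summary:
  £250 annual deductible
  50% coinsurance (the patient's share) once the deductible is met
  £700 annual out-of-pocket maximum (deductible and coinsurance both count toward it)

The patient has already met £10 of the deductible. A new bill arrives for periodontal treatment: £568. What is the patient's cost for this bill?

£404

Deductible still to meet: £250 − £10 = £240.
That leaves £568 − £240 = £328 for coinsurance.
Patient's 50% share of £328 is £164.
Patient responsibility before any cap: £240 + £164 = £404.
Cumulative spending £10 + £404 = £414 stays under the £700 maximum.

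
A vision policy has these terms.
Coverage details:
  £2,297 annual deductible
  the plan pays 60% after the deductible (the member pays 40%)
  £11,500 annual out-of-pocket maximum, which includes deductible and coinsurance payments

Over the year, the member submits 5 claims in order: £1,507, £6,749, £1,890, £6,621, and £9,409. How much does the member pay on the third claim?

£756

Claim 1 (£1,507): all of it applies to the deductible. Member pays £1,507; OOP now £1,507.
Claim 2 (£6,749): deductible takes £790, £5,959 remains; member's 40% is £2,383.60. Member owes £3,173.60 (running OOP £4,680.60).
Claim 3 (£1,890): deductible already satisfied, so member's share is 40% × £1,890 = £756. Member owes £756 (running OOP £5,436.60).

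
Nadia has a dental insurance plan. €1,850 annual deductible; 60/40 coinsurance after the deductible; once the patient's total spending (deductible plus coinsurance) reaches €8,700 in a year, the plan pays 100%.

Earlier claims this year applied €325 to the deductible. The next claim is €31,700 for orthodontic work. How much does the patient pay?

€8,375

Deductible still to meet: €1,850 − €325 = €1,525.
That leaves €31,700 − €1,525 = €30,175 for coinsurance.
Patient's 40% share of €30,175 is €12,070.
That puts the patient's cost at €1,525 + €12,070 = €13,595 before any cap.
Adding €13,595 to the €325 already spent would give €13,920, which exceeds the €8,700 cap; the patient pays just €8,700 − €325 = €8,375.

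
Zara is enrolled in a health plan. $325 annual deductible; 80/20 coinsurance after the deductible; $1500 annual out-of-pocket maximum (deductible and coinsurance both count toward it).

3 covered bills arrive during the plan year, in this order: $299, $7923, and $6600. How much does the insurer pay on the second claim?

Bill 1, $299: entire amount goes to the deductible. Cost to patient: $299. OOP to date $299. Plan pays $299 − $299 = $0.
Bill 2, $7923: $26 to deductible, leaving $7897; coinsurance $7897 × 20% = $1579.40. Together that's $26 + $1579.40 = $1605.40. OOP would hit $1904.40 > $1500, so the cap limits the patient to $1500 − $299 = $1201. Insurer: $7923 − $1201 = $6722.

$6722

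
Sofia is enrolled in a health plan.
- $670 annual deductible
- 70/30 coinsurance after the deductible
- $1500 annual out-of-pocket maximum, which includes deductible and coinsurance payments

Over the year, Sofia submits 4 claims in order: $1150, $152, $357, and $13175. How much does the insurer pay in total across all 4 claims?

Bill 1, $1150: $670 to deductible, leaving $480; patient's 30% is $144. Patient owes $814 (running OOP $814). Insurer: $1150 − $814 = $336.
Bill 2, $152: 30% coinsurance on $152 = $45.60. Patient pays $45.60; OOP now $859.60. Plan pays $152 − $45.60 = $106.40.
Bill 3, $357: deductible met; 30% of $357 = $107.10. Patient owes $107.10 (running OOP $966.70). Insurer: $357 − $107.10 = $249.90.
Bill 4, $13175: deductible met; 30% of $13175 = $3952.50. Adding that to $966.70 gives $4919.20, past the $1500 cap; patient pays only $1500 − $966.70 = $533.30. Plan pays $13175 − $533.30 = $12641.70.
Insurer total = bills − patient's total = $14834 − $1500 = $13334.

$13334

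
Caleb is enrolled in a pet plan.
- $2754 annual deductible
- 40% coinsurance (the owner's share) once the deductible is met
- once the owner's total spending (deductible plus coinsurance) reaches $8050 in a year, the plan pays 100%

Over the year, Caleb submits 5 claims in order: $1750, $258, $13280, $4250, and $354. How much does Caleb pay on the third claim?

Claim 1 ($1750): fully absorbed by the deductible. Owner pays $1750; OOP now $1750.
Claim 2 ($258): entire amount goes to the deductible. Cost to owner: $258. OOP to date $2008.
Claim 3 ($13280): $746 finishes the deductible; $12534 goes to coinsurance; owner's 40% is $5013.60. Cost to owner: $5759.60. OOP to date $7767.60.

$5759.60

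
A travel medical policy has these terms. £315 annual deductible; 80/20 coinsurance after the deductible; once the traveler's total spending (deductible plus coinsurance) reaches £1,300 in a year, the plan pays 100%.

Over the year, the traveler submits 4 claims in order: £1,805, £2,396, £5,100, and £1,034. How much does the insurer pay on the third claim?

£4,892.20

Bill 1, £1,805: £315 to deductible, leaving £1,490; 20% of £1,490 = £298. Cost to traveler: £613. OOP to date £613. Plan pays £1,805 − £613 = £1,192.
Bill 2, £2,396: 20% coinsurance on £2,396 = £479.20. Cost to traveler: £479.20. OOP to date £1,092.20. Plan pays £2,396 − £479.20 = £1,916.80.
Bill 3, £5,100: 20% coinsurance on £5,100 = £1,020. That would push OOP to £2,112.20, over the £1,300 cap, so traveler pays £1,300 − £1,092.20 = £207.80. Insurer: £5,100 − £207.80 = £4,892.20.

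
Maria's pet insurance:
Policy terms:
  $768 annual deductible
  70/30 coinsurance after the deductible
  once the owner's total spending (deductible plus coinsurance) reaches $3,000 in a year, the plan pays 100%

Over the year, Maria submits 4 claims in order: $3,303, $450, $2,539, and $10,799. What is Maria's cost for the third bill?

Claim 1 — $3,303: $768 finishes the deductible; $2,535 goes to coinsurance; owner's 30% is $760.50. Owner owes $1,528.50 (running OOP $1,528.50).
Claim 2 — $450: 30% coinsurance on $450 = $135. Owner pays $135; OOP now $1,663.50.
Claim 3 — $2,539: 30% coinsurance on $2,539 = $761.70. Cost to owner: $761.70. OOP to date $2,425.20.

$761.70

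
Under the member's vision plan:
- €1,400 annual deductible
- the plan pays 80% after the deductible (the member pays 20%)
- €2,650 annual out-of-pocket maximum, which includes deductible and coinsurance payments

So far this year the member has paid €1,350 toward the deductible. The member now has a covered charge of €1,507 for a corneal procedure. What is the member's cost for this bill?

€341.40

Deductible still to meet: €1,400 − €1,350 = €50.
The remaining €1,457 (= €1,507 − €50) moves to coinsurance.
Member's 20% share of €1,457 is €291.40.
So the member owes €50 + €291.40 = €341.40 before any cap.
Year-to-date out-of-pocket becomes €1,350 + €341.40 = €1,691.40, still under the €2,650 maximum, so no cap applies.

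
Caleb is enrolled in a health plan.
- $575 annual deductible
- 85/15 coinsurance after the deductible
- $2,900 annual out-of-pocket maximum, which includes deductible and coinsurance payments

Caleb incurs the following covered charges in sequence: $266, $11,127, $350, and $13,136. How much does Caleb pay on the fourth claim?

#1 ($266): fully absorbed by the deductible. Patient owes $266 (running OOP $266).
#2 ($11,127): deductible takes $309, $10,818 remains; coinsurance $10,818 × 15% = $1,622.70. Cost to patient: $1,931.70. OOP to date $2,197.70.
#3 ($350): deductible met; 15% of $350 = $52.50. Patient owes $52.50 (running OOP $2,250.20).
#4 ($13,136): deductible already satisfied, so patient's share is 15% × $13,136 = $1,970.40. Adding that to $2,250.20 gives $4,220.60, past the $2,900 cap; patient pays only $2,900 − $2,250.20 = $649.80.

$649.80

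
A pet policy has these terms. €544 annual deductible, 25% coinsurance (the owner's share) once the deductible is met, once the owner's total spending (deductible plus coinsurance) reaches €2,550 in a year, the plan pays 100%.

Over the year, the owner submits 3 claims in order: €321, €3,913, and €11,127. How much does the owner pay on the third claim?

€1,083.50

Claim 1 (€321): all of it applies to the deductible. Owner owes €321 (running OOP €321).
Claim 2 (€3,913): €223 finishes the deductible; €3,690 goes to coinsurance; owner's 25% is €922.50. Owner owes €1,145.50 (running OOP €1,466.50).
Claim 3 (€11,127): deductible already satisfied, so owner's share is 25% × €11,127 = €2,781.75. OOP would hit €4,248.25 > €2,550, so the cap limits the owner to €2,550 − €1,466.50 = €1,083.50.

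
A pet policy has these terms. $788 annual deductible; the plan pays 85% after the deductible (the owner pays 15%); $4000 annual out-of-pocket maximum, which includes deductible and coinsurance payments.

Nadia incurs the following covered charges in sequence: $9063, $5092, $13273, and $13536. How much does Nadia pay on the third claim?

$1206.95

Bill 1, $9063: $788 to deductible, leaving $8275; coinsurance $8275 × 15% = $1241.25. Cost to owner: $2029.25. OOP to date $2029.25.
Bill 2, $5092: deductible already satisfied, so owner's share is 15% × $5092 = $763.80. Owner pays $763.80; OOP now $2793.05.
Bill 3, $13273: 15% coinsurance on $13273 = $1990.95. OOP would hit $4784 > $4000, so the cap limits the owner to $4000 − $2793.05 = $1206.95.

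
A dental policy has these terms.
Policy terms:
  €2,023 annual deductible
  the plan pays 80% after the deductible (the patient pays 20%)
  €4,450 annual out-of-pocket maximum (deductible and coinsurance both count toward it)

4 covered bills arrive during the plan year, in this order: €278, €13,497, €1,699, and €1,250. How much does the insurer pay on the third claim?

#1 (€278): fully absorbed by the deductible. Patient pays €278; OOP now €278. Plan pays €278 − €278 = €0.
#2 (€13,497): deductible takes €1,745, €11,752 remains; patient's 20% is €2,350.40. Patient owes €4,095.40 (running OOP €4,373.40). Plan pays €13,497 − €4,095.40 = €9,401.60.
#3 (€1,699): deductible already satisfied, so patient's share is 20% × €1,699 = €339.80. Adding that to €4,373.40 gives €4,713.20, past the €4,450 cap; patient pays only €4,450 − €4,373.40 = €76.60. Plan pays €1,699 − €76.60 = €1,622.40.

€1,622.40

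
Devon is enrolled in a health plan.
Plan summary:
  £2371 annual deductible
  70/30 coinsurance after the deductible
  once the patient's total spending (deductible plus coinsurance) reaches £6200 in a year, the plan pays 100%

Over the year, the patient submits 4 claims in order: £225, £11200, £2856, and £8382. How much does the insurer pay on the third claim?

£1999.20

Claim 1 — £225: all of it applies to the deductible. Patient pays £225; OOP now £225. Insurer: £225 − £225 = £0.
Claim 2 — £11200: deductible takes £2146, £9054 remains; patient's 30% is £2716.20. Cost to patient: £4862.20. OOP to date £5087.20. Plan pays £11200 − £4862.20 = £6337.80.
Claim 3 — £2856: deductible already satisfied, so patient's share is 30% × £2856 = £856.80. Patient pays £856.80; OOP now £5944. Plan pays £2856 − £856.80 = £1999.20.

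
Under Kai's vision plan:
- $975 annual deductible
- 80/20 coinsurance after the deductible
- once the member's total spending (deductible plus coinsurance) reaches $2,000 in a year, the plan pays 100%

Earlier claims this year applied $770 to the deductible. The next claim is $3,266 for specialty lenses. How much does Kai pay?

$817.20

Deductible still to meet: $975 − $770 = $205.
That leaves $3,266 − $205 = $3,061 for coinsurance.
Coinsurance: $3,061 × 20% = $612.20.
So the member owes $205 + $612.20 = $817.20 before any cap.
Total out-of-pocket so far would be $770 + $817.20 = $1,587.20, below the $2,000 cap — no reduction.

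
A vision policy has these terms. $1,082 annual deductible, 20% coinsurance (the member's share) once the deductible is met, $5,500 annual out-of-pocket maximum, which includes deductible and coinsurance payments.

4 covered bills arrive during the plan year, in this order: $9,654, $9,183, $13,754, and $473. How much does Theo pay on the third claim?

$867

Bill 1, $9,654: $1,082 finishes the deductible; $8,572 goes to coinsurance; 20% of $8,572 = $1,714.40. Member pays $2,796.40; OOP now $2,796.40.
Bill 2, $9,183: deductible already satisfied, so member's share is 20% × $9,183 = $1,836.60. Member pays $1,836.60; OOP now $4,633.
Bill 3, $13,754: 20% coinsurance on $13,754 = $2,750.80. That would push OOP to $7,383.80, over the $5,500 cap, so member pays $5,500 − $4,633 = $867.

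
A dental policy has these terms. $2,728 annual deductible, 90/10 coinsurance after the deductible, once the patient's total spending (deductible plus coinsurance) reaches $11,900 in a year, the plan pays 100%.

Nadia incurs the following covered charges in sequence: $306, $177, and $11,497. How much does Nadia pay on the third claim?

Claim 1 ($306): all of it applies to the deductible. Cost to patient: $306. OOP to date $306.
Claim 2 ($177): fully absorbed by the deductible. Patient owes $177 (running OOP $483).
Claim 3 ($11,497): $2,245 to deductible, leaving $9,252; patient's 10% is $925.20. Cost to patient: $3,170.20. OOP to date $3,653.20.

$3,170.20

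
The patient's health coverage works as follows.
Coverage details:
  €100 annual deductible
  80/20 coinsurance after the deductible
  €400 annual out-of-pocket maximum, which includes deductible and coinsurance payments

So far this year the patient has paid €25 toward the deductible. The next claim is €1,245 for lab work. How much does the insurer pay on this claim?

€936

Deductible still to meet: €100 − €25 = €75.
The remaining €1,170 (= €1,245 − €75) moves to coinsurance.
Patient's 20% share of €1,170 is €234.
Patient responsibility before any cap: €75 + €234 = €309.
Total out-of-pocket so far would be €25 + €309 = €334, below the €400 cap — no reduction.
The plan picks up €1,245 − €309 = €936.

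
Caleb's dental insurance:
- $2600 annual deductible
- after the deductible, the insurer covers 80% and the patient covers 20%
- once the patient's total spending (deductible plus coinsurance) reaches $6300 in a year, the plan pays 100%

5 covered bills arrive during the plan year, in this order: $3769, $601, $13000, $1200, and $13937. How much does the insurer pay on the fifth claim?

Claim 1 ($3769): $2600 finishes the deductible; $1169 goes to coinsurance; coinsurance $1169 × 20% = $233.80. Cost to patient: $2833.80. OOP to date $2833.80. Plan pays $3769 − $2833.80 = $935.20.
Claim 2 ($601): 20% coinsurance on $601 = $120.20. Cost to patient: $120.20. OOP to date $2954. Plan pays $601 − $120.20 = $480.80.
Claim 3 ($13000): 20% coinsurance on $13000 = $2600. Patient pays $2600; OOP now $5554. Insurer: $13000 − $2600 = $10400.
Claim 4 ($1200): deductible already satisfied, so patient's share is 20% × $1200 = $240. Patient owes $240 (running OOP $5794). Insurer: $1200 − $240 = $960.
Claim 5 ($13937): 20% coinsurance on $13937 = $2787.40. OOP would hit $8581.40 > $6300, so the cap limits the patient to $6300 − $5794 = $506. Insurer: $13937 − $506 = $13431.

$13431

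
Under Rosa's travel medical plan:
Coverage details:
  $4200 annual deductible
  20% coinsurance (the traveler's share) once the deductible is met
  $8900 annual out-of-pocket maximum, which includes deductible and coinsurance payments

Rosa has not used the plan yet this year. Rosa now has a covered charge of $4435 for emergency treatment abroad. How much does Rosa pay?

Nothing has been paid toward the $4200 deductible, so the first $4200 of this charge is applied there.
After the $4200 deductible portion, $4435 − $4200 = $235 is subject to coinsurance.
20% of $235 = $47 falls to the traveler.
Traveler responsibility before any cap: $4200 + $47 = $4247.
Total out-of-pocket so far would be $0 + $4247 = $4247, below the $8900 cap — no reduction.

$4247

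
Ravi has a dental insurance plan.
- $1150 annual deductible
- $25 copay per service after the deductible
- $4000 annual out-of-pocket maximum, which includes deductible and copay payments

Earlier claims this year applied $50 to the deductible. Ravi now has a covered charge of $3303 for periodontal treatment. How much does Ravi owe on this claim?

$1125

$50 of the $1150 deductible is already met, leaving $1100.
After the $1100 deductible portion, $3303 − $1100 = $2203 is subject to the copay.
Copay on this service: $25.
So the patient owes $1100 + $25 = $1125 before any cap.
Total out-of-pocket so far would be $50 + $1125 = $1175, below the $4000 cap — no reduction.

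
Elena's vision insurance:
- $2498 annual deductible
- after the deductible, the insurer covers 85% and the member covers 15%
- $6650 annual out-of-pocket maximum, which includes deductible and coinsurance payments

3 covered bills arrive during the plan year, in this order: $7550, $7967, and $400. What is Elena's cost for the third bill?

Claim 1 ($7550): $2498 finishes the deductible; $5052 goes to coinsurance; member's 15% is $757.80. Member owes $3255.80 (running OOP $3255.80).
Claim 2 ($7967): deductible met; 15% of $7967 = $1195.05. Member owes $1195.05 (running OOP $4450.85).
Claim 3 ($400): deductible met; 15% of $400 = $60. Member owes $60 (running OOP $4510.85).

$60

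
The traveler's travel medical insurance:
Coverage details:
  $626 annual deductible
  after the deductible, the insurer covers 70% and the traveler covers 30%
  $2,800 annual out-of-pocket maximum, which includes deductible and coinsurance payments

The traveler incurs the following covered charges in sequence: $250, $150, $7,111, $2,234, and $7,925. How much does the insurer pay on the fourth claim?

$2,125.50

#1 ($250): fully absorbed by the deductible. Traveler pays $250; OOP now $250. Plan pays $250 − $250 = $0.
#2 ($150): entire amount goes to the deductible. Traveler owes $150 (running OOP $400). Plan pays $150 − $150 = $0.
#3 ($7,111): $226 finishes the deductible; $6,885 goes to coinsurance; coinsurance $6,885 × 30% = $2,065.50. Traveler owes $2,291.50 (running OOP $2,691.50). Insurer: $7,111 − $2,291.50 = $4,819.50.
#4 ($2,234): 30% coinsurance on $2,234 = $670.20. OOP would hit $3,361.70 > $2,800, so the cap limits the traveler to $2,800 − $2,691.50 = $108.50. Plan pays $2,234 − $108.50 = $2,125.50.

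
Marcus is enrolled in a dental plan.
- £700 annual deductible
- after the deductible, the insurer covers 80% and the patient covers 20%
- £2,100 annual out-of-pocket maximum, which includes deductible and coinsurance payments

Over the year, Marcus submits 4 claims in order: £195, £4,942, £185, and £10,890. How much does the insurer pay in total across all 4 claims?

£14,112

#1 (£195): all of it applies to the deductible. Patient pays £195; OOP now £195. Plan pays £195 − £195 = £0.
#2 (£4,942): £505 to deductible, leaving £4,437; patient's 20% is £887.40. Cost to patient: £1,392.40. OOP to date £1,587.40. Plan pays £4,942 − £1,392.40 = £3,549.60.
#3 (£185): deductible already satisfied, so patient's share is 20% × £185 = £37. Patient pays £37; OOP now £1,624.40. Plan pays £185 − £37 = £148.
#4 (£10,890): 20% coinsurance on £10,890 = £2,178. That would push OOP to £3,802.40, over the £2,100 cap, so patient pays £2,100 − £1,624.40 = £475.60. Plan pays £10,890 − £475.60 = £10,414.40.
Insurer total: £0 + £3,549.60 + £148 + £10,414.40 = £14,112.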